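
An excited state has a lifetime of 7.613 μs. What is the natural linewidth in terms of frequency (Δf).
10.453 kHz

Using the energy-time uncertainty principle and E = hf:
ΔEΔt ≥ ℏ/2
hΔf·Δt ≥ ℏ/2

The minimum frequency uncertainty is:
Δf = ℏ/(2hτ) = 1/(4πτ)
Δf = 1/(4π × 7.613e-06 s)
Δf = 1.045e+04 Hz = 10.453 kHz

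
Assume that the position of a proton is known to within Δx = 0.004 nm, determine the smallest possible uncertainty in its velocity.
7.881 km/s

Using the Heisenberg uncertainty principle and Δp = mΔv:
ΔxΔp ≥ ℏ/2
Δx(mΔv) ≥ ℏ/2

The minimum uncertainty in velocity is:
Δv_min = ℏ/(2mΔx)
Δv_min = (1.055e-34 J·s) / (2 × 1.673e-27 kg × 4.000e-12 m)
Δv_min = 7.881e+03 m/s = 7.881 km/s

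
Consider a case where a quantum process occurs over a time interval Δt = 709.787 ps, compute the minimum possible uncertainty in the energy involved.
463.669 neV

Using the energy-time uncertainty principle:
ΔEΔt ≥ ℏ/2

The minimum uncertainty in energy is:
ΔE_min = ℏ/(2Δt)
ΔE_min = (1.055e-34 J·s) / (2 × 7.098e-10 s)
ΔE_min = 7.429e-26 J = 463.669 neV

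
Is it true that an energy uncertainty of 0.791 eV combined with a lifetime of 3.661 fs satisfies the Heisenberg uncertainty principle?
Yes, it satisfies the uncertainty relation.

Calculate the product ΔEΔt:
ΔE = 0.791 eV = 1.267e-19 J
ΔEΔt = (1.267e-19 J) × (3.661e-15 s)
ΔEΔt = 4.640e-34 J·s

Compare to the minimum allowed value ℏ/2:
ℏ/2 = 5.273e-35 J·s

Since ΔEΔt = 4.640e-34 J·s ≥ 5.273e-35 J·s = ℏ/2,
this satisfies the uncertainty relation.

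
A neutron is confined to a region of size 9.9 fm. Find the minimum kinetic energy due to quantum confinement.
52.855 keV

Using the uncertainty principle:

1. Position uncertainty: Δx ≈ 9.900e-15 m
2. Minimum momentum uncertainty: Δp = ℏ/(2Δx) = 5.326e-21 kg·m/s
3. Minimum kinetic energy:
   KE = (Δp)²/(2m) = (5.326e-21)²/(2 × 1.675e-27 kg)
   KE = 8.468e-15 J = 52.855 keV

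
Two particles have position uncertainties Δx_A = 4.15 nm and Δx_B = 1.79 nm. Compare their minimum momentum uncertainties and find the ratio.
Particle B has the larger minimum momentum uncertainty, by a factor of 2.32.

For each particle, the minimum momentum uncertainty is Δp_min = ℏ/(2Δx):

Particle A: Δp_A = ℏ/(2×4.150e-09 m) = 1.271e-26 kg·m/s
Particle B: Δp_B = ℏ/(2×1.790e-09 m) = 2.946e-26 kg·m/s

Ratio: Δp_B/Δp_A = 2.32

Since Δp_min ∝ 1/Δx, the particle with smaller position uncertainty (B) has larger momentum uncertainty.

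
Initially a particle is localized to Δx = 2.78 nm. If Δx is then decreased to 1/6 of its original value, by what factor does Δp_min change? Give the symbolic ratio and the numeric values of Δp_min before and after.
Original Δp_min = 1.897 × 10^-26 kg·m/s; new Δp'_min = 1.138 × 10^-25 kg·m/s; ratio Δp'_min/Δp_min = 6.

From the uncertainty principle ΔxΔp ≥ ℏ/2, the minimum momentum uncertainty is Δp_min = ℏ/(2Δx).

Original (Δx = 2.78 nm = 2.780e-09 m):
Δp_min = (1.055e-34 J·s)/(2 × 2.780e-09 m) = 1.897e-26 kg·m/s

When Δx → (1/6)Δx:
Δp'_min = ℏ/(2 × (1/6)Δx) = 6 × ℏ/(2Δx) = 6 × Δp_min
Δp'_min = 6 × 1.897e-26 kg·m/s = 1.138e-25 kg·m/s

Since Δp_min ∝ 1/Δx, when Δx is decreased to 1/6 of its original value, Δp_min increases to 6 times its original value.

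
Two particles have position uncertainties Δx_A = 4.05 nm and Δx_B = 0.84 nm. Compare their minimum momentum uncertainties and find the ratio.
Particle B has the larger minimum momentum uncertainty, by a factor of 4.82.

For each particle, the minimum momentum uncertainty is Δp_min = ℏ/(2Δx):

Particle A: Δp_A = ℏ/(2×4.050e-09 m) = 1.302e-26 kg·m/s
Particle B: Δp_B = ℏ/(2×8.400e-10 m) = 6.277e-26 kg·m/s

Ratio: Δp_B/Δp_A = 4.82

Since Δp_min ∝ 1/Δx, the particle with smaller position uncertainty (B) has larger momentum uncertainty.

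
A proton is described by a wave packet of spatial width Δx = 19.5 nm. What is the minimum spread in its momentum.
2.704 × 10^-27 kg·m/s

For a wave packet, the spatial width Δx and momentum spread Δp are related by the uncertainty principle:
ΔxΔp ≥ ℏ/2

The minimum momentum spread is:
Δp_min = ℏ/(2Δx)
Δp_min = (1.055e-34 J·s) / (2 × 1.950e-08 m)
Δp_min = 2.704e-27 kg·m/s

A wave packet cannot have both a well-defined position and well-defined momentum.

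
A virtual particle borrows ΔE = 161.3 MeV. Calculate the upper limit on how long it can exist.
2.040 ys

Using the energy-time uncertainty principle:
ΔEΔt ≥ ℏ/2

For a virtual particle borrowing energy ΔE, the maximum lifetime is:
Δt_max = ℏ/(2ΔE)

Converting energy:
ΔE = 161.3 MeV = 2.584e-11 J

Δt_max = (1.055e-34 J·s) / (2 × 2.584e-11 J)
Δt_max = 2.040e-24 s = 2.040 ys

Virtual particles with higher borrowed energy exist for shorter times.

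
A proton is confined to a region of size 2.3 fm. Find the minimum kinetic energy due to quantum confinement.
980.615 keV

Using the uncertainty principle:

1. Position uncertainty: Δx ≈ 2.300e-15 m
2. Minimum momentum uncertainty: Δp = ℏ/(2Δx) = 2.293e-20 kg·m/s
3. Minimum kinetic energy:
   KE = (Δp)²/(2m) = (2.293e-20)²/(2 × 1.673e-27 kg)
   KE = 1.571e-13 J = 980.615 keV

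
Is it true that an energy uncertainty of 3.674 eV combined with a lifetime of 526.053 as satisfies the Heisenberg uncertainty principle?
Yes, it satisfies the uncertainty relation.

Calculate the product ΔEΔt:
ΔE = 3.674 eV = 5.886e-19 J
ΔEΔt = (5.886e-19 J) × (5.261e-16 s)
ΔEΔt = 3.097e-34 J·s

Compare to the minimum allowed value ℏ/2:
ℏ/2 = 5.273e-35 J·s

Since ΔEΔt = 3.097e-34 J·s ≥ 5.273e-35 J·s = ℏ/2,
this satisfies the uncertainty relation.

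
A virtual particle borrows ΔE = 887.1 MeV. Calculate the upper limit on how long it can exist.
3.710 × 10^-25 s

Using the energy-time uncertainty principle:
ΔEΔt ≥ ℏ/2

For a virtual particle borrowing energy ΔE, the maximum lifetime is:
Δt_max = ℏ/(2ΔE)

Converting energy:
ΔE = 887.1 MeV = 1.421e-10 J

Δt_max = (1.055e-34 J·s) / (2 × 1.421e-10 J)
Δt_max = 3.710e-25 s = 3.710 × 10^-25 s

Virtual particles with higher borrowed energy exist for shorter times.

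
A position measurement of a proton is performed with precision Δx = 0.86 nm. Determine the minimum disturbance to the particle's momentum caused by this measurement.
6.131 × 10^-26 kg·m/s

The uncertainty principle implies that measuring position disturbs momentum:
ΔxΔp ≥ ℏ/2

When we measure position with precision Δx, we necessarily introduce a momentum uncertainty:
Δp ≥ ℏ/(2Δx)
Δp_min = (1.055e-34 J·s) / (2 × 8.600e-10 m)
Δp_min = 6.131e-26 kg·m/s

The more precisely we measure position, the greater the momentum disturbance.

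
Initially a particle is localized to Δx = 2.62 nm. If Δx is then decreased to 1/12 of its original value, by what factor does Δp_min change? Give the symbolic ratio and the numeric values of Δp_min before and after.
Original Δp_min = 2.013 × 10^-26 kg·m/s; new Δp'_min = 2.415 × 10^-25 kg·m/s; ratio Δp'_min/Δp_min = 12.

From the uncertainty principle ΔxΔp ≥ ℏ/2, the minimum momentum uncertainty is Δp_min = ℏ/(2Δx).

Original (Δx = 2.62 nm = 2.620e-09 m):
Δp_min = (1.055e-34 J·s)/(2 × 2.620e-09 m) = 2.013e-26 kg·m/s

When Δx → (1/12)Δx:
Δp'_min = ℏ/(2 × (1/12)Δx) = 12 × ℏ/(2Δx) = 12 × Δp_min
Δp'_min = 12 × 2.013e-26 kg·m/s = 2.415e-25 kg·m/s

Since Δp_min ∝ 1/Δx, when Δx is decreased to 1/12 of its original value, Δp_min increases to 12 times its original value.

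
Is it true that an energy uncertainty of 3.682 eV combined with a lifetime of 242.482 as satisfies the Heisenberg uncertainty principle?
Yes, it satisfies the uncertainty relation.

Calculate the product ΔEΔt:
ΔE = 3.682 eV = 5.899e-19 J
ΔEΔt = (5.899e-19 J) × (2.425e-16 s)
ΔEΔt = 1.430e-34 J·s

Compare to the minimum allowed value ℏ/2:
ℏ/2 = 5.273e-35 J·s

Since ΔEΔt = 1.430e-34 J·s ≥ 5.273e-35 J·s = ℏ/2,
this satisfies the uncertainty relation.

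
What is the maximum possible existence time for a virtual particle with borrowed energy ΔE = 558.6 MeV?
5.892 × 10^-25 s

Using the energy-time uncertainty principle:
ΔEΔt ≥ ℏ/2

For a virtual particle borrowing energy ΔE, the maximum lifetime is:
Δt_max = ℏ/(2ΔE)

Converting energy:
ΔE = 558.6 MeV = 8.950e-11 J

Δt_max = (1.055e-34 J·s) / (2 × 8.950e-11 J)
Δt_max = 5.892e-25 s = 5.892 × 10^-25 s

Virtual particles with higher borrowed energy exist for shorter times.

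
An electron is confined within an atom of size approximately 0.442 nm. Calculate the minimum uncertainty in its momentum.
1.193 × 10^-25 kg·m/s

Using the Heisenberg uncertainty principle:
ΔxΔp ≥ ℏ/2

With Δx ≈ L = 4.420e-10 m (the confinement size):
Δp_min = ℏ/(2Δx)
Δp_min = (1.055e-34 J·s) / (2 × 4.420e-10 m)
Δp_min = 1.193e-25 kg·m/s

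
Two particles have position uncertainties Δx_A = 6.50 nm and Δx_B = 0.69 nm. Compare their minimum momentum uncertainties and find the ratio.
Particle B has the larger minimum momentum uncertainty, by a factor of 9.42.

For each particle, the minimum momentum uncertainty is Δp_min = ℏ/(2Δx):

Particle A: Δp_A = ℏ/(2×6.500e-09 m) = 8.112e-27 kg·m/s
Particle B: Δp_B = ℏ/(2×6.900e-10 m) = 7.642e-26 kg·m/s

Ratio: Δp_B/Δp_A = 9.42

Since Δp_min ∝ 1/Δx, the particle with smaller position uncertainty (B) has larger momentum uncertainty.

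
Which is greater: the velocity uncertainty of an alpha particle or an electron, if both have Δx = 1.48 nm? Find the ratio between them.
The electron has the larger minimum velocity uncertainty, by a ratio of 7294.3.

For both particles, Δp_min = ℏ/(2Δx) = 3.563e-26 kg·m/s (same for both).

The velocity uncertainty is Δv = Δp/m:
- alpha particle: Δv = 3.563e-26 / 6.645e-27 = 5.362e+00 m/s = 5.362 m/s
- electron: Δv = 3.563e-26 / 9.109e-31 = 3.911e+04 m/s = 39.111 km/s

Ratio: 3.911e+04 / 5.362e+00 = 7294.3

The lighter particle has larger velocity uncertainty because Δv ∝ 1/m.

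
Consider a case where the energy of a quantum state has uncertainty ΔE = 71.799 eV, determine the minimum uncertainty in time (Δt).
4.584 as

Using the energy-time uncertainty principle:
ΔEΔt ≥ ℏ/2

The minimum uncertainty in time is:
Δt_min = ℏ/(2ΔE)
Δt_min = (1.055e-34 J·s) / (2 × 1.150e-17 J)
Δt_min = 4.584e-18 s = 4.584 as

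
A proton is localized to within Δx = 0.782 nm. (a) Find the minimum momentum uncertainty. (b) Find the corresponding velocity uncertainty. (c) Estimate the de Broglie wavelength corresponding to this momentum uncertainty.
(a) Δp_min = 6.743 × 10^-26 kg·m/s
(b) Δv_min = 40.313 m/s
(c) λ_dB = 9.827 nm

Step-by-step:

(a) From the uncertainty principle:
Δp_min = ℏ/(2Δx) = (1.055e-34 J·s)/(2 × 7.820e-10 m) = 6.743e-26 kg·m/s

(b) The velocity uncertainty:
Δv = Δp/m = (6.743e-26 kg·m/s)/(1.673e-27 kg) = 4.031e+01 m/s = 40.313 m/s

(c) The de Broglie wavelength for this momentum:
λ = h/p = (6.626e-34 J·s)/(6.743e-26 kg·m/s) = 9.827e-09 m = 9.827 nm

Note: The de Broglie wavelength is comparable to the localization size, as expected from wave-particle duality.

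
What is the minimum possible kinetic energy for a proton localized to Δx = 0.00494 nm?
212.569 meV

Localizing a particle requires giving it sufficient momentum uncertainty:

1. From uncertainty principle: Δp ≥ ℏ/(2Δx)
   Δp_min = (1.055e-34 J·s) / (2 × 4.940e-12 m)
   Δp_min = 1.067e-23 kg·m/s

2. This momentum uncertainty corresponds to kinetic energy:
   KE ≈ (Δp)²/(2m) = (1.067e-23)²/(2 × 1.673e-27 kg)
   KE = 3.406e-20 J = 212.569 meV

Tighter localization requires more energy.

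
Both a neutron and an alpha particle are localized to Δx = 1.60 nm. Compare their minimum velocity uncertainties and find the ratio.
The neutron has the larger minimum velocity uncertainty, by a ratio of 4.0.

For both particles, Δp_min = ℏ/(2Δx) = 3.296e-26 kg·m/s (same for both).

The velocity uncertainty is Δv = Δp/m:
- neutron: Δv = 3.296e-26 / 1.675e-27 = 1.968e+01 m/s = 19.676 m/s
- alpha particle: Δv = 3.296e-26 / 6.645e-27 = 4.960e+00 m/s = 4.960 m/s

Ratio: 1.968e+01 / 4.960e+00 = 4.0

The lighter particle has larger velocity uncertainty because Δv ∝ 1/m.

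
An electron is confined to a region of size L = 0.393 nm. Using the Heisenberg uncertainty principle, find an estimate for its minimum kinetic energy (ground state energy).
61.671 meV

Using the uncertainty principle to estimate ground state energy:

1. The position uncertainty is approximately the confinement size:
   Δx ≈ L = 3.930e-10 m

2. From ΔxΔp ≥ ℏ/2, the minimum momentum uncertainty is:
   Δp ≈ ℏ/(2L) = 1.342e-25 kg·m/s

3. The kinetic energy is approximately:
   KE ≈ (Δp)²/(2m) = (1.342e-25)²/(2 × 9.109e-31 kg)
   KE ≈ 9.881e-21 J = 61.671 meV

This is an order-of-magnitude estimate of the ground state energy.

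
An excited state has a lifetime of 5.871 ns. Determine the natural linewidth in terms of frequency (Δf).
13.554 MHz

Using the energy-time uncertainty principle and E = hf:
ΔEΔt ≥ ℏ/2
hΔf·Δt ≥ ℏ/2

The minimum frequency uncertainty is:
Δf = ℏ/(2hτ) = 1/(4πτ)
Δf = 1/(4π × 5.871e-09 s)
Δf = 1.355e+07 Hz = 13.554 MHz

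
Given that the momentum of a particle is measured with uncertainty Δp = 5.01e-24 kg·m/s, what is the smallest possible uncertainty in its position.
10.525 pm

Using the Heisenberg uncertainty principle:
ΔxΔp ≥ ℏ/2

The minimum uncertainty in position is:
Δx_min = ℏ/(2Δp)
Δx_min = (1.055e-34 J·s) / (2 × 5.010e-24 kg·m/s)
Δx_min = 1.052e-11 m = 10.525 pm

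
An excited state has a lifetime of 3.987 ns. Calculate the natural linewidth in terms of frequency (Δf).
19.959 MHz

Using the energy-time uncertainty principle and E = hf:
ΔEΔt ≥ ℏ/2
hΔf·Δt ≥ ℏ/2

The minimum frequency uncertainty is:
Δf = ℏ/(2hτ) = 1/(4πτ)
Δf = 1/(4π × 3.987e-09 s)
Δf = 1.996e+07 Hz = 19.959 MHz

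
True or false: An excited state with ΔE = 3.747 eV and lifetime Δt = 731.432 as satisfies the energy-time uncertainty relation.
Yes, it satisfies the uncertainty relation.

Calculate the product ΔEΔt:
ΔE = 3.747 eV = 6.003e-19 J
ΔEΔt = (6.003e-19 J) × (7.314e-16 s)
ΔEΔt = 4.391e-34 J·s

Compare to the minimum allowed value ℏ/2:
ℏ/2 = 5.273e-35 J·s

Since ΔEΔt = 4.391e-34 J·s ≥ 5.273e-35 J·s = ℏ/2,
this satisfies the uncertainty relation.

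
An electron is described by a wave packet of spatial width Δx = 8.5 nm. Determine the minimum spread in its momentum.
6.203 × 10^-27 kg·m/s

For a wave packet, the spatial width Δx and momentum spread Δp are related by the uncertainty principle:
ΔxΔp ≥ ℏ/2

The minimum momentum spread is:
Δp_min = ℏ/(2Δx)
Δp_min = (1.055e-34 J·s) / (2 × 8.500e-09 m)
Δp_min = 6.203e-27 kg·m/s

A wave packet cannot have both a well-defined position and well-defined momentum.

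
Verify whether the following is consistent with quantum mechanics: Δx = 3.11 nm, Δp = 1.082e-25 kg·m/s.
Yes, it satisfies the uncertainty principle.

Calculate the product ΔxΔp:
ΔxΔp = (3.110e-09 m) × (1.082e-25 kg·m/s)
ΔxΔp = 3.365e-34 J·s

Compare to the minimum allowed value ℏ/2:
ℏ/2 = 5.273e-35 J·s

Since ΔxΔp = 3.365e-34 J·s ≥ 5.273e-35 J·s = ℏ/2,
the measurement satisfies the uncertainty principle.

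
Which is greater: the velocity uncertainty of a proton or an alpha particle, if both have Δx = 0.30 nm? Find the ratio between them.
The proton has the larger minimum velocity uncertainty, by a ratio of 4.0.

For both particles, Δp_min = ℏ/(2Δx) = 1.758e-25 kg·m/s (same for both).

The velocity uncertainty is Δv = Δp/m:
- proton: Δv = 1.758e-25 / 1.673e-27 = 1.051e+02 m/s = 105.082 m/s
- alpha particle: Δv = 1.758e-25 / 6.645e-27 = 2.645e+01 m/s = 26.452 m/s

Ratio: 1.051e+02 / 2.645e+01 = 4.0

The lighter particle has larger velocity uncertainty because Δv ∝ 1/m.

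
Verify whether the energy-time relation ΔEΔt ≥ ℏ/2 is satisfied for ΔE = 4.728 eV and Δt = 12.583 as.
No, it violates the uncertainty relation.

Calculate the product ΔEΔt:
ΔE = 4.728 eV = 7.575e-19 J
ΔEΔt = (7.575e-19 J) × (1.258e-17 s)
ΔEΔt = 9.532e-36 J·s

Compare to the minimum allowed value ℏ/2:
ℏ/2 = 5.273e-35 J·s

Since ΔEΔt = 9.532e-36 J·s < 5.273e-35 J·s = ℏ/2,
this violates the uncertainty relation.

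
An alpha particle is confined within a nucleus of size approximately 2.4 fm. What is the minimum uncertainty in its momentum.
2.197 × 10^-20 kg·m/s

Using the Heisenberg uncertainty principle:
ΔxΔp ≥ ℏ/2

With Δx ≈ L = 2.400e-15 m (the confinement size):
Δp_min = ℏ/(2Δx)
Δp_min = (1.055e-34 J·s) / (2 × 2.400e-15 m)
Δp_min = 2.197e-20 kg·m/s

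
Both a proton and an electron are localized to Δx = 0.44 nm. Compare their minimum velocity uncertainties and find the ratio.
The electron has the larger minimum velocity uncertainty, by a ratio of 1836.2.

For both particles, Δp_min = ℏ/(2Δx) = 1.198e-25 kg·m/s (same for both).

The velocity uncertainty is Δv = Δp/m:
- proton: Δv = 1.198e-25 / 1.673e-27 = 7.165e+01 m/s = 71.647 m/s
- electron: Δv = 1.198e-25 / 9.109e-31 = 1.316e+05 m/s = 131.554 km/s

Ratio: 1.316e+05 / 7.165e+01 = 1836.2

The lighter particle has larger velocity uncertainty because Δv ∝ 1/m.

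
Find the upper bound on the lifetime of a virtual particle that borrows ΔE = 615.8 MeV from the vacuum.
5.344 × 10^-25 s

Using the energy-time uncertainty principle:
ΔEΔt ≥ ℏ/2

For a virtual particle borrowing energy ΔE, the maximum lifetime is:
Δt_max = ℏ/(2ΔE)

Converting energy:
ΔE = 615.8 MeV = 9.866e-11 J

Δt_max = (1.055e-34 J·s) / (2 × 9.866e-11 J)
Δt_max = 5.344e-25 s = 5.344 × 10^-25 s

Virtual particles with higher borrowed energy exist for shorter times.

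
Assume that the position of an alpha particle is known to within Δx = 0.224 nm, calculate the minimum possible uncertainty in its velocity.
35.426 m/s

Using the Heisenberg uncertainty principle and Δp = mΔv:
ΔxΔp ≥ ℏ/2
Δx(mΔv) ≥ ℏ/2

The minimum uncertainty in velocity is:
Δv_min = ℏ/(2mΔx)
Δv_min = (1.055e-34 J·s) / (2 × 6.645e-27 kg × 2.240e-10 m)
Δv_min = 3.543e+01 m/s = 35.426 m/s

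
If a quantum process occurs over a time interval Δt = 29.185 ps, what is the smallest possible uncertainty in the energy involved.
11.277 μeV

Using the energy-time uncertainty principle:
ΔEΔt ≥ ℏ/2

The minimum uncertainty in energy is:
ΔE_min = ℏ/(2Δt)
ΔE_min = (1.055e-34 J·s) / (2 × 2.919e-11 s)
ΔE_min = 1.807e-24 J = 11.277 μeV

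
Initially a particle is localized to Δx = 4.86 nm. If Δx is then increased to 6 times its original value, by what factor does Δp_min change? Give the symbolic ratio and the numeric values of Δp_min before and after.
Original Δp_min = 1.085 × 10^-26 kg·m/s; new Δp'_min = 1.808 × 10^-27 kg·m/s; ratio Δp'_min/Δp_min = 1/6.

From the uncertainty principle ΔxΔp ≥ ℏ/2, the minimum momentum uncertainty is Δp_min = ℏ/(2Δx).

Original (Δx = 4.86 nm = 4.860e-09 m):
Δp_min = (1.055e-34 J·s)/(2 × 4.860e-09 m) = 1.085e-26 kg·m/s

When Δx → 6Δx:
Δp'_min = ℏ/(2 × 6Δx) = (1/6) × ℏ/(2Δx) = (1/6) × Δp_min
Δp'_min = 1/6 × 1.085e-26 kg·m/s = 1.808e-27 kg·m/s

Since Δp_min ∝ 1/Δx, when Δx is increased to 6 times its original value, Δp_min decreases to 1/6 of its original value.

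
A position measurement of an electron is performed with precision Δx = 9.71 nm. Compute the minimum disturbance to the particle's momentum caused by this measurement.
5.430 × 10^-27 kg·m/s

The uncertainty principle implies that measuring position disturbs momentum:
ΔxΔp ≥ ℏ/2

When we measure position with precision Δx, we necessarily introduce a momentum uncertainty:
Δp ≥ ℏ/(2Δx)
Δp_min = (1.055e-34 J·s) / (2 × 9.710e-09 m)
Δp_min = 5.430e-27 kg·m/s

The more precisely we measure position, the greater the momentum disturbance.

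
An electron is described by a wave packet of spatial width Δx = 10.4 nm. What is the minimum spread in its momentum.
5.070 × 10^-27 kg·m/s

For a wave packet, the spatial width Δx and momentum spread Δp are related by the uncertainty principle:
ΔxΔp ≥ ℏ/2

The minimum momentum spread is:
Δp_min = ℏ/(2Δx)
Δp_min = (1.055e-34 J·s) / (2 × 1.040e-08 m)
Δp_min = 5.070e-27 kg·m/s

A wave packet cannot have both a well-defined position and well-defined momentum.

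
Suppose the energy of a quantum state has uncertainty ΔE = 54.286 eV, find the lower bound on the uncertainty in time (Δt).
6.062 as

Using the energy-time uncertainty principle:
ΔEΔt ≥ ℏ/2

The minimum uncertainty in time is:
Δt_min = ℏ/(2ΔE)
Δt_min = (1.055e-34 J·s) / (2 × 8.698e-18 J)
Δt_min = 6.062e-18 s = 6.062 as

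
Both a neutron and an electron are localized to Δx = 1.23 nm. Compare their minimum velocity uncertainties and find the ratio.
The electron has the larger minimum velocity uncertainty, by a ratio of 1838.7.

For both particles, Δp_min = ℏ/(2Δx) = 4.287e-26 kg·m/s (same for both).

The velocity uncertainty is Δv = Δp/m:
- neutron: Δv = 4.287e-26 / 1.675e-27 = 2.559e+01 m/s = 25.594 m/s
- electron: Δv = 4.287e-26 / 9.109e-31 = 4.706e+04 m/s = 47.060 km/s

Ratio: 4.706e+04 / 2.559e+01 = 1838.7

The lighter particle has larger velocity uncertainty because Δv ∝ 1/m.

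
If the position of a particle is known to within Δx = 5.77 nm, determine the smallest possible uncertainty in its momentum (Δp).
9.138 × 10^-27 kg·m/s

Using the Heisenberg uncertainty principle:
ΔxΔp ≥ ℏ/2

The minimum uncertainty in momentum is:
Δp_min = ℏ/(2Δx)
Δp_min = (1.055e-34 J·s) / (2 × 5.770e-09 m)
Δp_min = 9.138e-27 kg·m/s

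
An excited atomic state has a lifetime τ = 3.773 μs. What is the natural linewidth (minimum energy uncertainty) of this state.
87.227 peV

Using the energy-time uncertainty principle:
ΔEΔt ≥ ℏ/2

The lifetime τ represents the time uncertainty Δt.
The natural linewidth (minimum energy uncertainty) is:

ΔE = ℏ/(2τ)
ΔE = (1.055e-34 J·s) / (2 × 3.773e-06 s)
ΔE = 1.398e-29 J = 87.227 peV

This natural linewidth limits the precision of spectroscopic measurements.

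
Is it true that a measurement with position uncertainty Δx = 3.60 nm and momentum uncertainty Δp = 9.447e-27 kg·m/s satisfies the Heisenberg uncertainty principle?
No, it violates the uncertainty principle (impossible measurement).

Calculate the product ΔxΔp:
ΔxΔp = (3.600e-09 m) × (9.447e-27 kg·m/s)
ΔxΔp = 3.401e-35 J·s

Compare to the minimum allowed value ℏ/2:
ℏ/2 = 5.273e-35 J·s

Since ΔxΔp = 3.401e-35 J·s < 5.273e-35 J·s = ℏ/2,
the measurement violates the uncertainty principle.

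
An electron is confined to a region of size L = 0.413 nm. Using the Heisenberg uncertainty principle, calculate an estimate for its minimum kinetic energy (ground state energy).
55.842 meV

Using the uncertainty principle to estimate ground state energy:

1. The position uncertainty is approximately the confinement size:
   Δx ≈ L = 4.130e-10 m

2. From ΔxΔp ≥ ℏ/2, the minimum momentum uncertainty is:
   Δp ≈ ℏ/(2L) = 1.277e-25 kg·m/s

3. The kinetic energy is approximately:
   KE ≈ (Δp)²/(2m) = (1.277e-25)²/(2 × 9.109e-31 kg)
   KE ≈ 8.947e-21 J = 55.842 meV

This is an order-of-magnitude estimate of the ground state energy.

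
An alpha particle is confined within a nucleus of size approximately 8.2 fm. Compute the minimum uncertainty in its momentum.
6.430 × 10^-21 kg·m/s

Using the Heisenberg uncertainty principle:
ΔxΔp ≥ ℏ/2

With Δx ≈ L = 8.200e-15 m (the confinement size):
Δp_min = ℏ/(2Δx)
Δp_min = (1.055e-34 J·s) / (2 × 8.200e-15 m)
Δp_min = 6.430e-21 kg·m/s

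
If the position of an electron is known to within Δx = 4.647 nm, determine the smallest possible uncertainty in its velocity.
12.456 km/s

Using the Heisenberg uncertainty principle and Δp = mΔv:
ΔxΔp ≥ ℏ/2
Δx(mΔv) ≥ ℏ/2

The minimum uncertainty in velocity is:
Δv_min = ℏ/(2mΔx)
Δv_min = (1.055e-34 J·s) / (2 × 9.109e-31 kg × 4.647e-09 m)
Δv_min = 1.246e+04 m/s = 12.456 km/s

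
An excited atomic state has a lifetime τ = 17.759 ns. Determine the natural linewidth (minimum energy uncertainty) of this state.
18.532 neV

Using the energy-time uncertainty principle:
ΔEΔt ≥ ℏ/2

The lifetime τ represents the time uncertainty Δt.
The natural linewidth (minimum energy uncertainty) is:

ΔE = ℏ/(2τ)
ΔE = (1.055e-34 J·s) / (2 × 1.776e-08 s)
ΔE = 2.969e-27 J = 18.532 neV

This natural linewidth limits the precision of spectroscopic measurements.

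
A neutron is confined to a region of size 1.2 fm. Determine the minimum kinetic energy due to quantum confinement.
3.597 MeV

Using the uncertainty principle:

1. Position uncertainty: Δx ≈ 1.200e-15 m
2. Minimum momentum uncertainty: Δp = ℏ/(2Δx) = 4.394e-20 kg·m/s
3. Minimum kinetic energy:
   KE = (Δp)²/(2m) = (4.394e-20)²/(2 × 1.675e-27 kg)
   KE = 5.764e-13 J = 3.597 MeV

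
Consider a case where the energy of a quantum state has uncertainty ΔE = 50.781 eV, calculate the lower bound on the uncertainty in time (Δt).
6.481 as

Using the energy-time uncertainty principle:
ΔEΔt ≥ ℏ/2

The minimum uncertainty in time is:
Δt_min = ℏ/(2ΔE)
Δt_min = (1.055e-34 J·s) / (2 × 8.136e-18 J)
Δt_min = 6.481e-18 s = 6.481 as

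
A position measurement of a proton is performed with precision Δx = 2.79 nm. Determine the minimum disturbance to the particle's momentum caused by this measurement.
1.890 × 10^-26 kg·m/s

The uncertainty principle implies that measuring position disturbs momentum:
ΔxΔp ≥ ℏ/2

When we measure position with precision Δx, we necessarily introduce a momentum uncertainty:
Δp ≥ ℏ/(2Δx)
Δp_min = (1.055e-34 J·s) / (2 × 2.790e-09 m)
Δp_min = 1.890e-26 kg·m/s

The more precisely we measure position, the greater the momentum disturbance.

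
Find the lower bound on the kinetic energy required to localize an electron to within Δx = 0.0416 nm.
5.504 eV

Localizing a particle requires giving it sufficient momentum uncertainty:

1. From uncertainty principle: Δp ≥ ℏ/(2Δx)
   Δp_min = (1.055e-34 J·s) / (2 × 4.160e-11 m)
   Δp_min = 1.268e-24 kg·m/s

2. This momentum uncertainty corresponds to kinetic energy:
   KE ≈ (Δp)²/(2m) = (1.268e-24)²/(2 × 9.109e-31 kg)
   KE = 8.818e-19 J = 5.504 eV

Tighter localization requires more energy.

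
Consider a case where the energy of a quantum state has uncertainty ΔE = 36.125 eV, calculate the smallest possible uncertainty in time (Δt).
9.110 as

Using the energy-time uncertainty principle:
ΔEΔt ≥ ℏ/2

The minimum uncertainty in time is:
Δt_min = ℏ/(2ΔE)
Δt_min = (1.055e-34 J·s) / (2 × 5.788e-18 J)
Δt_min = 9.110e-18 s = 9.110 as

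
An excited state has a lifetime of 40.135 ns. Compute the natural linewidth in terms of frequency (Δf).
1.983 MHz

Using the energy-time uncertainty principle and E = hf:
ΔEΔt ≥ ℏ/2
hΔf·Δt ≥ ℏ/2

The minimum frequency uncertainty is:
Δf = ℏ/(2hτ) = 1/(4πτ)
Δf = 1/(4π × 4.013e-08 s)
Δf = 1.983e+06 Hz = 1.983 MHz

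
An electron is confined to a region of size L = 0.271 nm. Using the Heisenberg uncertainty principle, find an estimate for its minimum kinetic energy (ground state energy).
129.695 meV

Using the uncertainty principle to estimate ground state energy:

1. The position uncertainty is approximately the confinement size:
   Δx ≈ L = 2.710e-10 m

2. From ΔxΔp ≥ ℏ/2, the minimum momentum uncertainty is:
   Δp ≈ ℏ/(2L) = 1.946e-25 kg·m/s

3. The kinetic energy is approximately:
   KE ≈ (Δp)²/(2m) = (1.946e-25)²/(2 × 9.109e-31 kg)
   KE ≈ 2.078e-20 J = 129.695 meV

This is an order-of-magnitude estimate of the ground state energy.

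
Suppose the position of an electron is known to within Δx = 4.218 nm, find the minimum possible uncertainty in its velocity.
13.723 km/s

Using the Heisenberg uncertainty principle and Δp = mΔv:
ΔxΔp ≥ ℏ/2
Δx(mΔv) ≥ ℏ/2

The minimum uncertainty in velocity is:
Δv_min = ℏ/(2mΔx)
Δv_min = (1.055e-34 J·s) / (2 × 9.109e-31 kg × 4.218e-09 m)
Δv_min = 1.372e+04 m/s = 13.723 km/s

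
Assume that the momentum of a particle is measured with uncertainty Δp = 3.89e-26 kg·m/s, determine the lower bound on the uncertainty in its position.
1.355 nm

Using the Heisenberg uncertainty principle:
ΔxΔp ≥ ℏ/2

The minimum uncertainty in position is:
Δx_min = ℏ/(2Δp)
Δx_min = (1.055e-34 J·s) / (2 × 3.890e-26 kg·m/s)
Δx_min = 1.355e-09 m = 1.355 nm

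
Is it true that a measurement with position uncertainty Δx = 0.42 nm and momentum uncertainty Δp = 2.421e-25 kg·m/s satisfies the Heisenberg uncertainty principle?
Yes, it satisfies the uncertainty principle.

Calculate the product ΔxΔp:
ΔxΔp = (4.200e-10 m) × (2.421e-25 kg·m/s)
ΔxΔp = 1.017e-34 J·s

Compare to the minimum allowed value ℏ/2:
ℏ/2 = 5.273e-35 J·s

Since ΔxΔp = 1.017e-34 J·s ≥ 5.273e-35 J·s = ℏ/2,
the measurement satisfies the uncertainty principle.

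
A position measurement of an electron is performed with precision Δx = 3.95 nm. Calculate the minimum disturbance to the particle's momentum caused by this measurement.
1.335 × 10^-26 kg·m/s

The uncertainty principle implies that measuring position disturbs momentum:
ΔxΔp ≥ ℏ/2

When we measure position with precision Δx, we necessarily introduce a momentum uncertainty:
Δp ≥ ℏ/(2Δx)
Δp_min = (1.055e-34 J·s) / (2 × 3.950e-09 m)
Δp_min = 1.335e-26 kg·m/s

The more precisely we measure position, the greater the momentum disturbance.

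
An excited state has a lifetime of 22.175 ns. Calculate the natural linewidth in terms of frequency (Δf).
3.589 MHz

Using the energy-time uncertainty principle and E = hf:
ΔEΔt ≥ ℏ/2
hΔf·Δt ≥ ℏ/2

The minimum frequency uncertainty is:
Δf = ℏ/(2hτ) = 1/(4πτ)
Δf = 1/(4π × 2.218e-08 s)
Δf = 3.589e+06 Hz = 3.589 MHz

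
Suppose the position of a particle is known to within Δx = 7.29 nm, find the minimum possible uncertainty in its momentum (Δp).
7.233 × 10^-27 kg·m/s

Using the Heisenberg uncertainty principle:
ΔxΔp ≥ ℏ/2

The minimum uncertainty in momentum is:
Δp_min = ℏ/(2Δx)
Δp_min = (1.055e-34 J·s) / (2 × 7.290e-09 m)
Δp_min = 7.233e-27 kg·m/s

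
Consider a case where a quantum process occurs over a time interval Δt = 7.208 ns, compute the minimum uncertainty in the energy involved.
45.658 neV

Using the energy-time uncertainty principle:
ΔEΔt ≥ ℏ/2

The minimum uncertainty in energy is:
ΔE_min = ℏ/(2Δt)
ΔE_min = (1.055e-34 J·s) / (2 × 7.208e-09 s)
ΔE_min = 7.315e-27 J = 45.658 neV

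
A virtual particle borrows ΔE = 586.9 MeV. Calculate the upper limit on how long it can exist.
5.608 × 10^-25 s

Using the energy-time uncertainty principle:
ΔEΔt ≥ ℏ/2

For a virtual particle borrowing energy ΔE, the maximum lifetime is:
Δt_max = ℏ/(2ΔE)

Converting energy:
ΔE = 586.9 MeV = 9.403e-11 J

Δt_max = (1.055e-34 J·s) / (2 × 9.403e-11 J)
Δt_max = 5.608e-25 s = 5.608 × 10^-25 s

Virtual particles with higher borrowed energy exist for shorter times.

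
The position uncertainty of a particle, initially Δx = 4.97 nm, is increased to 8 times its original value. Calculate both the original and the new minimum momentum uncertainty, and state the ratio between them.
Original Δp_min = 1.061 × 10^-26 kg·m/s; new Δp'_min = 1.326 × 10^-27 kg·m/s; ratio Δp'_min/Δp_min = 1/8.

From the uncertainty principle ΔxΔp ≥ ℏ/2, the minimum momentum uncertainty is Δp_min = ℏ/(2Δx).

Original (Δx = 4.97 nm = 4.970e-09 m):
Δp_min = (1.055e-34 J·s)/(2 × 4.970e-09 m) = 1.061e-26 kg·m/s

When Δx → 8Δx:
Δp'_min = ℏ/(2 × 8Δx) = (1/8) × ℏ/(2Δx) = (1/8) × Δp_min
Δp'_min = 1/8 × 1.061e-26 kg·m/s = 1.326e-27 kg·m/s

Since Δp_min ∝ 1/Δx, when Δx is increased to 8 times its original value, Δp_min decreases to 1/8 of its original value.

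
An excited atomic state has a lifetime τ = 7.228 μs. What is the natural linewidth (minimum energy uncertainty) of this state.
45.532 peV

Using the energy-time uncertainty principle:
ΔEΔt ≥ ℏ/2

The lifetime τ represents the time uncertainty Δt.
The natural linewidth (minimum energy uncertainty) is:

ΔE = ℏ/(2τ)
ΔE = (1.055e-34 J·s) / (2 × 7.228e-06 s)
ΔE = 7.295e-30 J = 45.532 peV

This natural linewidth limits the precision of spectroscopic measurements.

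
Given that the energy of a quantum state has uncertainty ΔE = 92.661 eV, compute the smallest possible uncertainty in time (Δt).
3.552 as

Using the energy-time uncertainty principle:
ΔEΔt ≥ ℏ/2

The minimum uncertainty in time is:
Δt_min = ℏ/(2ΔE)
Δt_min = (1.055e-34 J·s) / (2 × 1.485e-17 J)
Δt_min = 3.552e-18 s = 3.552 as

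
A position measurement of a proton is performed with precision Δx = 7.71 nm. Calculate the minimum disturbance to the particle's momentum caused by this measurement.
6.839 × 10^-27 kg·m/s

The uncertainty principle implies that measuring position disturbs momentum:
ΔxΔp ≥ ℏ/2

When we measure position with precision Δx, we necessarily introduce a momentum uncertainty:
Δp ≥ ℏ/(2Δx)
Δp_min = (1.055e-34 J·s) / (2 × 7.710e-09 m)
Δp_min = 6.839e-27 kg·m/s

The more precisely we measure position, the greater the momentum disturbance.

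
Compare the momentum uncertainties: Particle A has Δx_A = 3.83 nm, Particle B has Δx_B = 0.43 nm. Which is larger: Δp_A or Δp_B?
Particle B has the larger minimum momentum uncertainty, by a factor of 8.91.

For each particle, the minimum momentum uncertainty is Δp_min = ℏ/(2Δx):

Particle A: Δp_A = ℏ/(2×3.830e-09 m) = 1.377e-26 kg·m/s
Particle B: Δp_B = ℏ/(2×4.300e-10 m) = 1.226e-25 kg·m/s

Ratio: Δp_B/Δp_A = 8.91

Since Δp_min ∝ 1/Δx, the particle with smaller position uncertainty (B) has larger momentum uncertainty.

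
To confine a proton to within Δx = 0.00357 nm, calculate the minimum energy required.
407.022 meV

Localizing a particle requires giving it sufficient momentum uncertainty:

1. From uncertainty principle: Δp ≥ ℏ/(2Δx)
   Δp_min = (1.055e-34 J·s) / (2 × 3.570e-12 m)
   Δp_min = 1.477e-23 kg·m/s

2. This momentum uncertainty corresponds to kinetic energy:
   KE ≈ (Δp)²/(2m) = (1.477e-23)²/(2 × 1.673e-27 kg)
   KE = 6.521e-20 J = 407.022 meV

Tighter localization requires more energy.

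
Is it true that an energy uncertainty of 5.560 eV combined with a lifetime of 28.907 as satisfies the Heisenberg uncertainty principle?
No, it violates the uncertainty relation.

Calculate the product ΔEΔt:
ΔE = 5.560 eV = 8.908e-19 J
ΔEΔt = (8.908e-19 J) × (2.891e-17 s)
ΔEΔt = 2.575e-35 J·s

Compare to the minimum allowed value ℏ/2:
ℏ/2 = 5.273e-35 J·s

Since ΔEΔt = 2.575e-35 J·s < 5.273e-35 J·s = ℏ/2,
this violates the uncertainty relation.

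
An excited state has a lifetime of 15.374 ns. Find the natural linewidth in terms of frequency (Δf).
5.176 MHz

Using the energy-time uncertainty principle and E = hf:
ΔEΔt ≥ ℏ/2
hΔf·Δt ≥ ℏ/2

The minimum frequency uncertainty is:
Δf = ℏ/(2hτ) = 1/(4πτ)
Δf = 1/(4π × 1.537e-08 s)
Δf = 5.176e+06 Hz = 5.176 MHz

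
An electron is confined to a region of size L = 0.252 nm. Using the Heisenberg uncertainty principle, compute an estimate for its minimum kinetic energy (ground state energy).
149.990 meV

Using the uncertainty principle to estimate ground state energy:

1. The position uncertainty is approximately the confinement size:
   Δx ≈ L = 2.520e-10 m

2. From ΔxΔp ≥ ℏ/2, the minimum momentum uncertainty is:
   Δp ≈ ℏ/(2L) = 2.092e-25 kg·m/s

3. The kinetic energy is approximately:
   KE ≈ (Δp)²/(2m) = (2.092e-25)²/(2 × 9.109e-31 kg)
   KE ≈ 2.403e-20 J = 149.990 meV

This is an order-of-magnitude estimate of the ground state energy.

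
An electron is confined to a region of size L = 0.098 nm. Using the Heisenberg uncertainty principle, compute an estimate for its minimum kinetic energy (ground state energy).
991.770 meV

Using the uncertainty principle to estimate ground state energy:

1. The position uncertainty is approximately the confinement size:
   Δx ≈ L = 9.800e-11 m

2. From ΔxΔp ≥ ℏ/2, the minimum momentum uncertainty is:
   Δp ≈ ℏ/(2L) = 5.380e-25 kg·m/s

3. The kinetic energy is approximately:
   KE ≈ (Δp)²/(2m) = (5.380e-25)²/(2 × 9.109e-31 kg)
   KE ≈ 1.589e-19 J = 991.770 meV

This is an order-of-magnitude estimate of the ground state energy.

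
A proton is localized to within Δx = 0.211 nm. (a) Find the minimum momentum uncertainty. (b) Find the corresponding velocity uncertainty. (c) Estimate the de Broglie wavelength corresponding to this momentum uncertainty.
(a) Δp_min = 2.499 × 10^-25 kg·m/s
(b) Δv_min = 149.405 m/s
(c) λ_dB = 2.652 nm

Step-by-step:

(a) From the uncertainty principle:
Δp_min = ℏ/(2Δx) = (1.055e-34 J·s)/(2 × 2.110e-10 m) = 2.499e-25 kg·m/s

(b) The velocity uncertainty:
Δv = Δp/m = (2.499e-25 kg·m/s)/(1.673e-27 kg) = 1.494e+02 m/s = 149.405 m/s

(c) The de Broglie wavelength for this momentum:
λ = h/p = (6.626e-34 J·s)/(2.499e-25 kg·m/s) = 2.652e-09 m = 2.652 nm

Note: The de Broglie wavelength is comparable to the localization size, as expected from wave-particle duality.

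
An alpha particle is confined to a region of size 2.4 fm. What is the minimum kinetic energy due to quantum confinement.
226.703 keV

Using the uncertainty principle:

1. Position uncertainty: Δx ≈ 2.400e-15 m
2. Minimum momentum uncertainty: Δp = ℏ/(2Δx) = 2.197e-20 kg·m/s
3. Minimum kinetic energy:
   KE = (Δp)²/(2m) = (2.197e-20)²/(2 × 6.645e-27 kg)
   KE = 3.632e-14 J = 226.703 keV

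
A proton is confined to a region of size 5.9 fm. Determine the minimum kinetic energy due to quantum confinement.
149.022 keV

Using the uncertainty principle:

1. Position uncertainty: Δx ≈ 5.900e-15 m
2. Minimum momentum uncertainty: Δp = ℏ/(2Δx) = 8.937e-21 kg·m/s
3. Minimum kinetic energy:
   KE = (Δp)²/(2m) = (8.937e-21)²/(2 × 1.673e-27 kg)
   KE = 2.388e-14 J = 149.022 keV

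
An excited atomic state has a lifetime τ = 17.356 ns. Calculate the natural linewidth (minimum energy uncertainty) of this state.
18.962 neV

Using the energy-time uncertainty principle:
ΔEΔt ≥ ℏ/2

The lifetime τ represents the time uncertainty Δt.
The natural linewidth (minimum energy uncertainty) is:

ΔE = ℏ/(2τ)
ΔE = (1.055e-34 J·s) / (2 × 1.736e-08 s)
ΔE = 3.038e-27 J = 18.962 neV

This natural linewidth limits the precision of spectroscopic measurements.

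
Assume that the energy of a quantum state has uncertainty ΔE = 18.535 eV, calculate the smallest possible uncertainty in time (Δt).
17.756 as

Using the energy-time uncertainty principle:
ΔEΔt ≥ ℏ/2

The minimum uncertainty in time is:
Δt_min = ℏ/(2ΔE)
Δt_min = (1.055e-34 J·s) / (2 × 2.970e-18 J)
Δt_min = 1.776e-17 s = 17.756 as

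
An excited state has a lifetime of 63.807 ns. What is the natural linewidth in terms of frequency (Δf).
1.247 MHz

Using the energy-time uncertainty principle and E = hf:
ΔEΔt ≥ ℏ/2
hΔf·Δt ≥ ℏ/2

The minimum frequency uncertainty is:
Δf = ℏ/(2hτ) = 1/(4πτ)
Δf = 1/(4π × 6.381e-08 s)
Δf = 1.247e+06 Hz = 1.247 MHz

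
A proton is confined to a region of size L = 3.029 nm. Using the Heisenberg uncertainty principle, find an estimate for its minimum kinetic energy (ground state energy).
565.400 neV

Using the uncertainty principle to estimate ground state energy:

1. The position uncertainty is approximately the confinement size:
   Δx ≈ L = 3.029e-09 m

2. From ΔxΔp ≥ ℏ/2, the minimum momentum uncertainty is:
   Δp ≈ ℏ/(2L) = 1.741e-26 kg·m/s

3. The kinetic energy is approximately:
   KE ≈ (Δp)²/(2m) = (1.741e-26)²/(2 × 1.673e-27 kg)
   KE ≈ 9.059e-26 J = 565.400 neV

This is an order-of-magnitude estimate of the ground state energy.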